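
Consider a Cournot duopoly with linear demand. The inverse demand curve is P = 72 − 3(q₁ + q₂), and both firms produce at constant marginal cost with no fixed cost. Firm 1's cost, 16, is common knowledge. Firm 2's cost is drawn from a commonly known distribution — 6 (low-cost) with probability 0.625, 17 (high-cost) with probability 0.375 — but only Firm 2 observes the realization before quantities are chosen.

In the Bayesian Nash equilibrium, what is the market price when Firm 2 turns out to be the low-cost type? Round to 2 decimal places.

Type-c best response for Firm 2: q₂(c) = (72 − c)/6 − q₁/2.
Firm 1 maximizes expected profit; its first-order condition is 72 − 6q₁ − 3E[q₂] − 16 = 0.
Substituting E[q₂] and solving: E[c₂] = 10.125, so q₁ = (72 − 2·16 + 10.125)/9 = 5.56944.
q₂(low-cost) = 8.21528, so P = 72 − 3·(5.56944 + 8.21528) = 30.6458.

30.65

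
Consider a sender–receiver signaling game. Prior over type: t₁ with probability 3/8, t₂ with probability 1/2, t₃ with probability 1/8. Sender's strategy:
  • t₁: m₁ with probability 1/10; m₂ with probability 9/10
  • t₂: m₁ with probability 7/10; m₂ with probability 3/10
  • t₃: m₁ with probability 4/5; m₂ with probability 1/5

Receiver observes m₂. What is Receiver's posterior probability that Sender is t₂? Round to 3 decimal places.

P(m₂) = (3/8)·(9/10) + (1/2)·(3/10) + (1/8)·(1/5) = 41/80
P(t₂ | m₂) = ((1/2)·(3/10)) / (41/80) = (3/20) / (41/80) = 12/41

0.293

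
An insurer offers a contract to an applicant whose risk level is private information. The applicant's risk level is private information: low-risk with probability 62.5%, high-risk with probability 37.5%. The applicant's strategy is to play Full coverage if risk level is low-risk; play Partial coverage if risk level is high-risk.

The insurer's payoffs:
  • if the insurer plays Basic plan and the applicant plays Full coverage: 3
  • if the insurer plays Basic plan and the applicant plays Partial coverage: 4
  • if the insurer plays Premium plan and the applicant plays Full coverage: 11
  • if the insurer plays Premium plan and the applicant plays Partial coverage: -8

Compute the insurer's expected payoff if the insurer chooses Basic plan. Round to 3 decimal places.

E[Basic plan] = 0.625·3 + 0.375·4 = 1.875 + 1.5 = 3.375

3.375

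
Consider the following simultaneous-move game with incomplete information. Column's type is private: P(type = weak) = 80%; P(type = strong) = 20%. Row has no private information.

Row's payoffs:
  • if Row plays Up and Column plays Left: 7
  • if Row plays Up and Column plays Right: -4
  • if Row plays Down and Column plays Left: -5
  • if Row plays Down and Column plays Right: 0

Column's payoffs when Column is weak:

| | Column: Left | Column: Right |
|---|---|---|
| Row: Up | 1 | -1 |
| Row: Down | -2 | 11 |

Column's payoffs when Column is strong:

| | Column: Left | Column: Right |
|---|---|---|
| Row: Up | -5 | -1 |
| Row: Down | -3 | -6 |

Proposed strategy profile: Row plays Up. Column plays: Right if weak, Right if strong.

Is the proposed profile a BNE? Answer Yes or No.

No

Row plays Up: E[Up] = 0.8·(-4) + 0.2·(-4) = -4; E[Down] = 0. Not best-responding. ✗
Column (type weak), facing Up: Left gives 1, Right gives -1. Proposed Right is not best — profitable deviation exists. ✗
Column (type strong), facing Up: Left gives -5, Right gives -1. Proposed Right is best. ✓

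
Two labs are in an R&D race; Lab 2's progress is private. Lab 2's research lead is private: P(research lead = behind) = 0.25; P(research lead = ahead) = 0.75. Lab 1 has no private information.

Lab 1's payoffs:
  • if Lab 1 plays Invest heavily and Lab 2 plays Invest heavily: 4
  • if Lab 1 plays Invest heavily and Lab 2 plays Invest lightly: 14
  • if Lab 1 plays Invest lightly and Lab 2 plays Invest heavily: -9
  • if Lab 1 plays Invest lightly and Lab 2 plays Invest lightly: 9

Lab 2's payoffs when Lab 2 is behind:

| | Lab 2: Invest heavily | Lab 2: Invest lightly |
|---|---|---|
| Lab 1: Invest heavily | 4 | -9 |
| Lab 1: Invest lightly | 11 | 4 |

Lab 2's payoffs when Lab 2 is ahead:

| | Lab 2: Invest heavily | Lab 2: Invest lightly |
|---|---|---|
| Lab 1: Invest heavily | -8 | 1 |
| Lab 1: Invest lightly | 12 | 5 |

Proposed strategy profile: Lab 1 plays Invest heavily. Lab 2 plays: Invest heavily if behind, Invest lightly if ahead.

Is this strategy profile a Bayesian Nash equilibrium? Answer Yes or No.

A profile is a BNE iff every type of every player is best-responding given beliefs about the other side.
Lab 1 plays Invest heavily: E[Invest heavily] = 0.25·(4) + 0.75·(14) = 11.5; E[Invest lightly] = 4.5. Best-responding. ✓
Lab 2 (research lead behind), facing Invest heavily: Invest heavily gives 4, Invest lightly gives -9. Proposed Invest heavily is best. ✓
Lab 2 (research lead ahead), facing Invest heavily: Invest heavily gives -8, Invest lightly gives 1. Proposed Invest lightly is best. ✓

Yes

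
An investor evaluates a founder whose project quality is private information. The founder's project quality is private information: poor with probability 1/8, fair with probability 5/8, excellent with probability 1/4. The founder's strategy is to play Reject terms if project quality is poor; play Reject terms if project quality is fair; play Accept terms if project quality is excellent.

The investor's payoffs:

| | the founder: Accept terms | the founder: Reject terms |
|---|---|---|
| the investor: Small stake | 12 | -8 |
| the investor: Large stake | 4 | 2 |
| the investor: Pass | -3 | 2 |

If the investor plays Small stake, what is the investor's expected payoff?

Take the expectation over the founder's project quality, weighting each type's action by its prior probability.
E[Small stake] = 1/8·(-8) + 5/8·(-8) + 1/4·12 = (-1) + (-5) + 3 = -3

-3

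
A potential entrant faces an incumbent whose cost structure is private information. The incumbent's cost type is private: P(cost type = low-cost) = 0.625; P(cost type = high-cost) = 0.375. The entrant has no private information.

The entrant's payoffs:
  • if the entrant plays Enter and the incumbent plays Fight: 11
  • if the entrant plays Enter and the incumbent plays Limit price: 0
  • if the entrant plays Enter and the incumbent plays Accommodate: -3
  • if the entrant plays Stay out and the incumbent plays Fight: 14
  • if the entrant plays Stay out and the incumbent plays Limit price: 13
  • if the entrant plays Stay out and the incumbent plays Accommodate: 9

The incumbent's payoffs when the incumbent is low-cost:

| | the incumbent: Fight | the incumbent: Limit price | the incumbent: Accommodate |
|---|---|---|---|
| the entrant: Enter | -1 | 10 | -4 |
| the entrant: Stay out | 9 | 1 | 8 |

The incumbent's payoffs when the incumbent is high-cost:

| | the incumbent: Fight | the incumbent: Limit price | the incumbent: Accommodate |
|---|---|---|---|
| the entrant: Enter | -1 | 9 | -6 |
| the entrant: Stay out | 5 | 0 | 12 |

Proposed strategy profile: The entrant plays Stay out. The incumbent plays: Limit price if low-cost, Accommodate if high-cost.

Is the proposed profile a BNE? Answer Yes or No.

No

The entrant plays Stay out: E[Stay out] = 0.625·(13) + 0.375·(9) = 11.5; E[Enter] = -1.125. Best-responding. ✓
The incumbent (cost type low-cost), facing Stay out: Fight gives 9, Limit price gives 1, Accommodate gives 8. Proposed Limit price is not best — profitable deviation exists. ✗
The incumbent (cost type high-cost), facing Stay out: Fight gives 5, Limit price gives 0, Accommodate gives 12. Proposed Accommodate is best. ✓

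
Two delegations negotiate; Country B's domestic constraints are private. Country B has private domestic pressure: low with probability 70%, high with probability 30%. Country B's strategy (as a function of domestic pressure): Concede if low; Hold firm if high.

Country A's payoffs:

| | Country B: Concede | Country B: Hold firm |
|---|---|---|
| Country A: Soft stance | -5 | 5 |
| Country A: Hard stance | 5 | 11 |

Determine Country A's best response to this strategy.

E[Soft stance] = 0.7·(-5) + 0.3·(5) = -2
E[Hard stance] = 0.7·(5) + 0.3·(11) = 6.8
Best response: Hard stance (6.8 is the largest).

Hard stance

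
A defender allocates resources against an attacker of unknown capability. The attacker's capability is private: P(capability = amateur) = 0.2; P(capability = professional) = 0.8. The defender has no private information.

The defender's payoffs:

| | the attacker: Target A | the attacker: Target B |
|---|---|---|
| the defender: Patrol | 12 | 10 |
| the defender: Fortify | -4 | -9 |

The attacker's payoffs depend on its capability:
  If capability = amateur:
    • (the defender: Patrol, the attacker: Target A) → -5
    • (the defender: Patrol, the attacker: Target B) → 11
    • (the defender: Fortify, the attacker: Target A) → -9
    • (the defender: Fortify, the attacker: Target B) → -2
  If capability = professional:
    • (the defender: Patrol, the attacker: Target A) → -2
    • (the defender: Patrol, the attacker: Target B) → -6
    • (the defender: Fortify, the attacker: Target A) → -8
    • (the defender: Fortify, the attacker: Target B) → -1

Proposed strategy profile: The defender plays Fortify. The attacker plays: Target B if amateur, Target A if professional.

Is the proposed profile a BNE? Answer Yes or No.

No

A profile is a BNE iff every type of every player is best-responding given beliefs about the other side.
The defender plays Fortify: E[Fortify] = 0.2·(-9) + 0.8·(-4) = -5; E[Patrol] = 11.6. Not best-responding. ✗
The attacker (capability amateur), facing Fortify: Target A gives -9, Target B gives -2. Proposed Target B is best. ✓
The attacker (capability professional), facing Fortify: Target A gives -8, Target B gives -1. Proposed Target A is not best — profitable deviation exists. ✗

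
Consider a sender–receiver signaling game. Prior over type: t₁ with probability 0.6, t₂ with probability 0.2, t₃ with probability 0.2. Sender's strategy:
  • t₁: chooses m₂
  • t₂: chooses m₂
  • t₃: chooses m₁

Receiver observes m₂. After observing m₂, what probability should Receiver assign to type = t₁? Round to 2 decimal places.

P(m₂) = 0.6·1 + 0.2·1 + 0.2·0 = 0.8
P(t₁ | m₂) = (0.6·1) / 0.8 = 0.6 / 0.8 = 0.75

0.75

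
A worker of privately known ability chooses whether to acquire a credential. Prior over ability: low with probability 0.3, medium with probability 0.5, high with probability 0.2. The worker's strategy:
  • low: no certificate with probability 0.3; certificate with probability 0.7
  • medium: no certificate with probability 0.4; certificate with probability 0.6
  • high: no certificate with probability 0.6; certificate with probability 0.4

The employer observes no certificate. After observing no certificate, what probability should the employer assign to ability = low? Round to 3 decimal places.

Apply Bayes' rule using the sender's strategy as the likelihood.
P(no certificate) = 0.3·0.3 + 0.5·0.4 + 0.2·0.6 = 0.41
P(low | no certificate) = (0.3·0.3) / 0.41 = 0.09 / 0.41 = 0.219512

0.220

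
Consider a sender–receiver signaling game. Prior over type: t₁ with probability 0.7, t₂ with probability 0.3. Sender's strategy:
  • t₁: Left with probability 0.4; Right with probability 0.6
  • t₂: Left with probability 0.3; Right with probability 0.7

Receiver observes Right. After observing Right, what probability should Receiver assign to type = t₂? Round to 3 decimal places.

P(Right) = 0.7·0.6 + 0.3·0.7 = 0.63
P(t₂ | Right) = (0.3·0.7) / 0.63 = 0.21 / 0.63 = 0.333333

0.333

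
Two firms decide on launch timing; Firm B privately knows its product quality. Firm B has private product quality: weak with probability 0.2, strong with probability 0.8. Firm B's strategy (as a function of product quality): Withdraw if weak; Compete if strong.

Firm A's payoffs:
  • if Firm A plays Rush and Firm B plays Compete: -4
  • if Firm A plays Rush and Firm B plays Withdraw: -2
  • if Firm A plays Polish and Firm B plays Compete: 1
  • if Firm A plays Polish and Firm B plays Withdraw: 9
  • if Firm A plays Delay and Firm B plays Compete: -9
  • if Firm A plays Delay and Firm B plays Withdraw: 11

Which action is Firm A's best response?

Compute Firm A's expected payoff for each action, taking the expectation over Firm B's type.
E[Rush] = 0.2·(-2) + 0.8·(-4) = -3.6
E[Polish] = 0.2·(9) + 0.8·(1) = 2.6
E[Delay] = 0.2·(11) + 0.8·(-9) = -5
Best response: Polish (2.6 is the largest).

Polish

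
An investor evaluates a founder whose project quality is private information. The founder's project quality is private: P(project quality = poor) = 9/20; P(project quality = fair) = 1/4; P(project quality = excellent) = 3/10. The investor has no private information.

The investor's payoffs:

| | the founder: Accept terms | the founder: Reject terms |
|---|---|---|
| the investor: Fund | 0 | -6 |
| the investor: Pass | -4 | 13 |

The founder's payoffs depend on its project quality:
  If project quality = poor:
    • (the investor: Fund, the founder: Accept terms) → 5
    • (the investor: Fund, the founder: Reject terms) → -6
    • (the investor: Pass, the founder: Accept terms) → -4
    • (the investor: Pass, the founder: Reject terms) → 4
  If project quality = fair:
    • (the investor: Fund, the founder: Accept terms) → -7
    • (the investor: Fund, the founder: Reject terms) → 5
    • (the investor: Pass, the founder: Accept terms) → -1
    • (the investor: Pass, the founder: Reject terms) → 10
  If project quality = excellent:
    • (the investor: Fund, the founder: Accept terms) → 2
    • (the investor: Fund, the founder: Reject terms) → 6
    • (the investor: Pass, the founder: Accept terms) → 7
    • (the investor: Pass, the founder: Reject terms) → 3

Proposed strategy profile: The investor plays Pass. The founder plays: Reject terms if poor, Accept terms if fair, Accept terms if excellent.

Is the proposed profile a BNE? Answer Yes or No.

The investor plays Pass: E[Pass] = 9/20·(13) + 1/4·(-4) + 3/10·(-4) = 73/20; E[Fund] = -27/10. Best-responding. ✓
The founder (project quality poor), facing Pass: Accept terms gives -4, Reject terms gives 4. Proposed Reject terms is best. ✓
The founder (project quality fair), facing Pass: Accept terms gives -1, Reject terms gives 10. Proposed Accept terms is not best — profitable deviation exists. ✗
The founder (project quality excellent), facing Pass: Accept terms gives 7, Reject terms gives 3. Proposed Accept terms is best. ✓

No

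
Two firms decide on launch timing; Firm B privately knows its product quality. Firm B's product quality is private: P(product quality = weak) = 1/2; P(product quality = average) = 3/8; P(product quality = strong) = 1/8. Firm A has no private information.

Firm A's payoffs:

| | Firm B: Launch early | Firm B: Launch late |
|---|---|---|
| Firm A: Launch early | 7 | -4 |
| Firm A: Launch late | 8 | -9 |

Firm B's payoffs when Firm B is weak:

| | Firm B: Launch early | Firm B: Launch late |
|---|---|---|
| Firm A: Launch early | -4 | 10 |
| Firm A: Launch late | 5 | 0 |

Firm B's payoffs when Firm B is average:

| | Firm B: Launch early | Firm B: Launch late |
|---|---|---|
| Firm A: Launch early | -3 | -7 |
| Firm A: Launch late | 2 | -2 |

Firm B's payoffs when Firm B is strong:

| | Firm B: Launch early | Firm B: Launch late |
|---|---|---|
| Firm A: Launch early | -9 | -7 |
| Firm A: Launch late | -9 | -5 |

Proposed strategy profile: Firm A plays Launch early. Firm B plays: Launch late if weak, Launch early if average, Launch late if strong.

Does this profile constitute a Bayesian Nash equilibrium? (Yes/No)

Yes

Firm A plays Launch early: E[Launch early] = 1/2·(-4) + 3/8·(7) + 1/8·(-4) = 1/8; E[Launch late] = -21/8. Best-responding. ✓
Firm B (product quality weak), facing Launch early: Launch early gives -4, Launch late gives 10. Proposed Launch late is best. ✓
Firm B (product quality average), facing Launch early: Launch early gives -3, Launch late gives -7. Proposed Launch early is best. ✓
Firm B (product quality strong), facing Launch early: Launch early gives -9, Launch late gives -7. Proposed Launch late is best. ✓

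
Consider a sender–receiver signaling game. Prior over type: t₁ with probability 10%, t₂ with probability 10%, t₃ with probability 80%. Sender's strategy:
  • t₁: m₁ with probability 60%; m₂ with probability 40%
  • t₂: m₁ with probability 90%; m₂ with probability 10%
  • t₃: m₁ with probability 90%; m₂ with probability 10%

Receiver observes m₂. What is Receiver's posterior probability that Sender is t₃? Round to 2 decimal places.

P(m₂) = 0.1·0.4 + 0.1·0.1 + 0.8·0.1 = 0.13
P(t₃ | m₂) = (0.8·0.1) / 0.13 = 0.08 / 0.13 = 0.615385

0.62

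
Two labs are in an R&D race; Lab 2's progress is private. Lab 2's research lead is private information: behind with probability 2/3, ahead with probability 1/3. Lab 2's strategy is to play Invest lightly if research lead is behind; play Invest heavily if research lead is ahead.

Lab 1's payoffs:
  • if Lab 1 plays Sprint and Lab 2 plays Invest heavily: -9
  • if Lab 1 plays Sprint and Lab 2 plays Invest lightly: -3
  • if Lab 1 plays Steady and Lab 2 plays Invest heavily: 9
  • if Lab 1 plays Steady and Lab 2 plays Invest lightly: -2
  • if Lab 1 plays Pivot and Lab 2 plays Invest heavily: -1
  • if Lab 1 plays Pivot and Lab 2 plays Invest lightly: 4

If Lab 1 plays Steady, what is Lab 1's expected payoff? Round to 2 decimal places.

Take the expectation over Lab 2's research lead, weighting each type's action by its prior probability.
E[Steady] = 2/3·(-2) + 1/3·9 = (-4/3) + 3 = 5/3

1.67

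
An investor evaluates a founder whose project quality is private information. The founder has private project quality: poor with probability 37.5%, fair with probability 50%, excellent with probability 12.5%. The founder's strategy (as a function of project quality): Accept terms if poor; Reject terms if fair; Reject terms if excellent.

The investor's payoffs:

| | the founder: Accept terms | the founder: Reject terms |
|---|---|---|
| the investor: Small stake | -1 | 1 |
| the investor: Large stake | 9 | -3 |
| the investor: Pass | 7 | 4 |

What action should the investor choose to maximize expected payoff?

E[Small stake] = 0.375·(-1) + 0.5·(1) + 0.125·(1) = 0.25
E[Large stake] = 0.375·(9) + 0.5·(-3) + 0.125·(-3) = 1.5
E[Pass] = 0.375·(7) + 0.5·(4) + 0.125·(4) = 5.125
Best response: Pass (5.125 is the largest).

Pass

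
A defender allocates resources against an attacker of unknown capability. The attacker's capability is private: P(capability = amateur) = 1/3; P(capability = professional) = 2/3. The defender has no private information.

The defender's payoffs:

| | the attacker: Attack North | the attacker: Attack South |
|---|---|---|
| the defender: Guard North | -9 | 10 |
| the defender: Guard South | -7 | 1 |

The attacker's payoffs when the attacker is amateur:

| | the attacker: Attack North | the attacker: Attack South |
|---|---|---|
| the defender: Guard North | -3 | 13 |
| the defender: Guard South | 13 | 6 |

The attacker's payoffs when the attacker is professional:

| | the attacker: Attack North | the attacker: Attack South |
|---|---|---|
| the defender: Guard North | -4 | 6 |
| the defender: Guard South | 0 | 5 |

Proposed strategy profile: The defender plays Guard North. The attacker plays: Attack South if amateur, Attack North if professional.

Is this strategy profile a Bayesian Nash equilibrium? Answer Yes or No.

The defender plays Guard North: E[Guard North] = 1/3·(10) + 2/3·(-9) = -8/3; E[Guard South] = -13/3. Best-responding. ✓
The attacker (capability amateur), facing Guard North: Attack North gives -3, Attack South gives 13. Proposed Attack South is best. ✓
The attacker (capability professional), facing Guard North: Attack North gives -4, Attack South gives 6. Proposed Attack North is not best — profitable deviation exists. ✗

No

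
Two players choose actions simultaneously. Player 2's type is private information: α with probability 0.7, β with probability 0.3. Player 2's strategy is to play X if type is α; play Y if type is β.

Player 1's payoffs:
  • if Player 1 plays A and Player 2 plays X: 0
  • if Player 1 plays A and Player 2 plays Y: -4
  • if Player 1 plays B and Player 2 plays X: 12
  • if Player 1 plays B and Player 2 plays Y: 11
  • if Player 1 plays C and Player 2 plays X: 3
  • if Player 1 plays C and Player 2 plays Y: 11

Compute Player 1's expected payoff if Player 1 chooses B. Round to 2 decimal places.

11.70

Take the expectation over Player 2's type, weighting each type's action by its prior probability.
E[B] = 0.7·12 + 0.3·11 = 8.4 + 3.3 = 11.7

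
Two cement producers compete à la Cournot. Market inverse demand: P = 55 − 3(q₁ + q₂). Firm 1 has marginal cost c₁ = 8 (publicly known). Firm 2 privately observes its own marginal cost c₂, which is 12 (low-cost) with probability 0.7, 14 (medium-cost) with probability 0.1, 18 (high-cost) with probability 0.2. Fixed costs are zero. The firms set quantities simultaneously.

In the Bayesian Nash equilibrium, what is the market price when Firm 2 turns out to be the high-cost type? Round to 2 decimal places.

Type-c best response for Firm 2: q₂(c) = (55 − c)/6 − q₁/2.
Firm 1 maximizes expected profit; its first-order condition is 55 − 6q₁ − 3E[q₂] − 8 = 0.
Substituting E[q₂] and solving: E[c₂] = 13.4, so q₁ = (55 − 2·8 + 13.4)/9 = 5.82222.
q₂(high-cost) = 3.25556, so P = 55 − 3·(5.82222 + 3.25556) = 27.7667.

27.77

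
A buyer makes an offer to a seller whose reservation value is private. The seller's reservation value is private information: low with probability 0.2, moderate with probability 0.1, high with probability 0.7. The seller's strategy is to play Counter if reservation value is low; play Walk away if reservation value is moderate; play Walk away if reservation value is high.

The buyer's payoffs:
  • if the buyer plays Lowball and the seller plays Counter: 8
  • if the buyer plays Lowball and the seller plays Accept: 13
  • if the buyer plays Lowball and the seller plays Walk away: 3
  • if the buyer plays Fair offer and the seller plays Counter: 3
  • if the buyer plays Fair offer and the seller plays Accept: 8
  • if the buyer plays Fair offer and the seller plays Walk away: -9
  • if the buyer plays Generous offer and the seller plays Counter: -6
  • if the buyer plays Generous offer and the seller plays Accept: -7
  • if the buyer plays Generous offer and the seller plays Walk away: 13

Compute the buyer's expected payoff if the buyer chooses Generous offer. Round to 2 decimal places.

Take the expectation over the seller's reservation value, weighting each type's action by its prior probability.
E[Generous offer] = 0.2·(-6) + 0.1·13 + 0.7·13 = (-1.2) + 1.3 + 9.1 = 9.2

9.20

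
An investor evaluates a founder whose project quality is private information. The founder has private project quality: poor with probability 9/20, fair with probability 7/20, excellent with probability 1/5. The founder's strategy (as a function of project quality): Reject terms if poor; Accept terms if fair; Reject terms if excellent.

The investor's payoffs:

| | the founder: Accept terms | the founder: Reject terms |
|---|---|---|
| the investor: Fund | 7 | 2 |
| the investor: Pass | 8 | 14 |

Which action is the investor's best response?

Pass

E[Fund] = 9/20·(2) + 7/20·(7) + 1/5·(2) = 15/4
E[Pass] = 9/20·(14) + 7/20·(8) + 1/5·(14) = 119/10
Best response: Pass (119/10 is the largest).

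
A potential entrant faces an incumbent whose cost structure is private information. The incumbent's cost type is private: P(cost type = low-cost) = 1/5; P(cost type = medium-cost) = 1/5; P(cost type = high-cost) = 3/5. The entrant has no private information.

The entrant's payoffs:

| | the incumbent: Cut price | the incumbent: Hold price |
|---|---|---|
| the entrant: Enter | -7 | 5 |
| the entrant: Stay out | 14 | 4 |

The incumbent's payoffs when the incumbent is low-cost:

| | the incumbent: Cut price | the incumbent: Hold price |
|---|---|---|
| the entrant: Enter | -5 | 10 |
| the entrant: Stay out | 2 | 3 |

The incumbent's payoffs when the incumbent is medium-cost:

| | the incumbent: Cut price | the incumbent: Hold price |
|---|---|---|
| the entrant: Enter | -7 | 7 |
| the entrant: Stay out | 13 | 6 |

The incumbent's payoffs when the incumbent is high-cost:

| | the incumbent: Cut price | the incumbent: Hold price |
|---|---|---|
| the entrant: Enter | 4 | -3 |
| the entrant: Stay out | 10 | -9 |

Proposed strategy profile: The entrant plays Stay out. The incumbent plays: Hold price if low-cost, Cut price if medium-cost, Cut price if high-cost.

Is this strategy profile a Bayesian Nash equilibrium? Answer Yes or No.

Yes

A profile is a BNE iff every type of every player is best-responding given beliefs about the other side.
The entrant plays Stay out: E[Stay out] = 1/5·(4) + 1/5·(14) + 3/5·(14) = 12; E[Enter] = -23/5. Best-responding. ✓
The incumbent (cost type low-cost), facing Stay out: Cut price gives 2, Hold price gives 3. Proposed Hold price is best. ✓
The incumbent (cost type medium-cost), facing Stay out: Cut price gives 13, Hold price gives 6. Proposed Cut price is best. ✓
The incumbent (cost type high-cost), facing Stay out: Cut price gives 10, Hold price gives -9. Proposed Cut price is best. ✓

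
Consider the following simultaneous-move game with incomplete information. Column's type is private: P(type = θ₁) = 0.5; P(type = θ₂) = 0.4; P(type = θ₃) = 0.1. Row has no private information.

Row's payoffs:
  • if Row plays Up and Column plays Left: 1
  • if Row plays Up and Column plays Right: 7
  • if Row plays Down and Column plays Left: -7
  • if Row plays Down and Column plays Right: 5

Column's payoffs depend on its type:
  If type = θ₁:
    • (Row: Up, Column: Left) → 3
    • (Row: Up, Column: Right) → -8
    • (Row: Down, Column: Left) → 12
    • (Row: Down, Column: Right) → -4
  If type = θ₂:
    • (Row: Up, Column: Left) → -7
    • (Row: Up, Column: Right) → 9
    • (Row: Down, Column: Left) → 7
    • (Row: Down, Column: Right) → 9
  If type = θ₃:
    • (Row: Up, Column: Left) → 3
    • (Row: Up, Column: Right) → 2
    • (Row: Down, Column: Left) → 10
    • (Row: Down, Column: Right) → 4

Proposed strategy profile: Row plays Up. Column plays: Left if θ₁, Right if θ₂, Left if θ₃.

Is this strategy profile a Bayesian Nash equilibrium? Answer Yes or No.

A profile is a BNE iff every type of every player is best-responding given beliefs about the other side.
Row plays Up: E[Up] = 0.5·(1) + 0.4·(7) + 0.1·(1) = 3.4; E[Down] = -2.2. Best-responding. ✓
Column (type θ₁), facing Up: Left gives 3, Right gives -8. Proposed Left is best. ✓
Column (type θ₂), facing Up: Left gives -7, Right gives 9. Proposed Right is best. ✓
Column (type θ₃), facing Up: Left gives 3, Right gives 2. Proposed Left is best. ✓

Yes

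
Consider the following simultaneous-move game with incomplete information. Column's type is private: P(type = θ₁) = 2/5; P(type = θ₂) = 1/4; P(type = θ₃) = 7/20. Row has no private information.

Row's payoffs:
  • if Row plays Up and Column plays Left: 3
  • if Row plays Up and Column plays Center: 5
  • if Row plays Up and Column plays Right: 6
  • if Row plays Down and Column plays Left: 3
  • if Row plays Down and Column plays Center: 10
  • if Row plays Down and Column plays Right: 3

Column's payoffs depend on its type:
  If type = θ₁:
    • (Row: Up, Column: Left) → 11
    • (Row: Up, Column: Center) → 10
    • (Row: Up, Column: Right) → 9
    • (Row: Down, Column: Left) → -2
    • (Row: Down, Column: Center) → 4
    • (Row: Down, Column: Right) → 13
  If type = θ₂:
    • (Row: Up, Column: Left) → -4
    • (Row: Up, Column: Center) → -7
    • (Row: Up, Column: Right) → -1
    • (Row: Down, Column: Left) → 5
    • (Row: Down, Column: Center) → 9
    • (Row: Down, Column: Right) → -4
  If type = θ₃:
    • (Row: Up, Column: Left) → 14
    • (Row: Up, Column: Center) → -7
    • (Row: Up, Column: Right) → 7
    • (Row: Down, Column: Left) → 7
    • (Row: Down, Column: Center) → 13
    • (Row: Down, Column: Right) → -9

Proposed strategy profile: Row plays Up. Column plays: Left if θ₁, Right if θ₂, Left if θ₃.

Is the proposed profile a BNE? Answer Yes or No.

A profile is a BNE iff every type of every player is best-responding given beliefs about the other side.
Row plays Up: E[Up] = 2/5·(3) + 1/4·(6) + 7/20·(3) = 15/4; E[Down] = 3. Best-responding. ✓
Column (type θ₁), facing Up: Left gives 11, Center gives 10, Right gives 9. Proposed Left is best. ✓
Column (type θ₂), facing Up: Left gives -4, Center gives -7, Right gives -1. Proposed Right is best. ✓
Column (type θ₃), facing Up: Left gives 14, Center gives -7, Right gives 7. Proposed Left is best. ✓

Yes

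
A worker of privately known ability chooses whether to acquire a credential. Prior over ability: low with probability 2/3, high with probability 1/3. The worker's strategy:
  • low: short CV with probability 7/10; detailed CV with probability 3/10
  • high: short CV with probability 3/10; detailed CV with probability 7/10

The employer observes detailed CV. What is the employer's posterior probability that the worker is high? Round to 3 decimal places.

P(detailed CV) = (2/3)·(3/10) + (1/3)·(7/10) = 13/30
P(high | detailed CV) = ((1/3)·(7/10)) / (13/30) = (7/30) / (13/30) = 7/13

0.538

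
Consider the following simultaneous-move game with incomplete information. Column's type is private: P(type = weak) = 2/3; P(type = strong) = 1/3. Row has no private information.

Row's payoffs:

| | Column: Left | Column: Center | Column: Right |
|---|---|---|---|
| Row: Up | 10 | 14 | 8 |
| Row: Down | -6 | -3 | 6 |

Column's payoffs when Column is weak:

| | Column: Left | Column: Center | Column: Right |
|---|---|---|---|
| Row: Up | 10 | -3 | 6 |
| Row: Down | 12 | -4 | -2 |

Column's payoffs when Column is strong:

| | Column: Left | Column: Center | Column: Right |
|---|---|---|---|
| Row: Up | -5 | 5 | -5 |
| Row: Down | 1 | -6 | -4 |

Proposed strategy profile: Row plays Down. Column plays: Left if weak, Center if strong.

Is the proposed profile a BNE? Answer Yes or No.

No

Row plays Down: E[Down] = 2/3·(-6) + 1/3·(-3) = -5; E[Up] = 34/3. Not best-responding. ✗
Column (type weak), facing Down: Left gives 12, Center gives -4, Right gives -2. Proposed Left is best. ✓
Column (type strong), facing Down: Left gives 1, Center gives -6, Right gives -4. Proposed Center is not best — profitable deviation exists. ✗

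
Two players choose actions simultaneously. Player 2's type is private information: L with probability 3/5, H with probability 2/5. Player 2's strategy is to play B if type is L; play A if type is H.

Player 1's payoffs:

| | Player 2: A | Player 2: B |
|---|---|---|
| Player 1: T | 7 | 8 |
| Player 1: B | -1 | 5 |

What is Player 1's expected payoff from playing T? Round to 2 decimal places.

7.60

E[T] = 3/5·8 + 2/5·7 = 24/5 + 14/5 = 38/5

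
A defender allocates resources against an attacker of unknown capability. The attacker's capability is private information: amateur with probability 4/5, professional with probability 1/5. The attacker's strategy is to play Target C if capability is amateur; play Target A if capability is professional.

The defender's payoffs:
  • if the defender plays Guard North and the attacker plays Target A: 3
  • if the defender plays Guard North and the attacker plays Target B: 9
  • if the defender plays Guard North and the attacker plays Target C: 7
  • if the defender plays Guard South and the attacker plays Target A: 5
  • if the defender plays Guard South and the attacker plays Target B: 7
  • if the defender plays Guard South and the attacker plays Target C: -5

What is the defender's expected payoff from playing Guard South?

-3

E[Guard South] = 4/5·(-5) + 1/5·5 = (-4) + 1 = -3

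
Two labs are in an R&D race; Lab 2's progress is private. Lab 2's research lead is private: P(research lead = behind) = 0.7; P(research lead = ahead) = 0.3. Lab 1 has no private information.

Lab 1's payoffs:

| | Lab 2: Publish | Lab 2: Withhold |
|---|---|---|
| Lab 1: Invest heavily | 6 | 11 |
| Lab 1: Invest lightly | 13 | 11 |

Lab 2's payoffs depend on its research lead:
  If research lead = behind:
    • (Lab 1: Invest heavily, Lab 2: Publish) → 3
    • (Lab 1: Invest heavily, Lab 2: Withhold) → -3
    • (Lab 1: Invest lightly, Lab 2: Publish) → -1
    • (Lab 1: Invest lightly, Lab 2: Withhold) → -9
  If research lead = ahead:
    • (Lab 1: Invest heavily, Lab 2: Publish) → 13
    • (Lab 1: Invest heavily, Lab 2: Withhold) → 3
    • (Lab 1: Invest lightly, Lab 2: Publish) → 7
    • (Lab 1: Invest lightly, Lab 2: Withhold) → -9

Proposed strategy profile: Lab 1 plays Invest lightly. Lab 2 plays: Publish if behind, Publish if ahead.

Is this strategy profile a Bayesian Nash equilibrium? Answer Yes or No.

Lab 1 plays Invest lightly: E[Invest lightly] = 0.7·(13) + 0.3·(13) = 13; E[Invest heavily] = 6. Best-responding. ✓
Lab 2 (research lead behind), facing Invest lightly: Publish gives -1, Withhold gives -9. Proposed Publish is best. ✓
Lab 2 (research lead ahead), facing Invest lightly: Publish gives 7, Withhold gives -9. Proposed Publish is best. ✓

Yes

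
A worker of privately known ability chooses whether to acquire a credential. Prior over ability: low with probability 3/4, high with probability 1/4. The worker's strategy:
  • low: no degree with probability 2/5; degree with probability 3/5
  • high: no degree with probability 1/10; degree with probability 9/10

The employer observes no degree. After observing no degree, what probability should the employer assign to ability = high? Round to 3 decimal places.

P(no degree) = (3/4)·(2/5) + (1/4)·(1/10) = 13/40
P(high | no degree) = ((1/4)·(1/10)) / (13/40) = (1/40) / (13/40) = 1/13

0.077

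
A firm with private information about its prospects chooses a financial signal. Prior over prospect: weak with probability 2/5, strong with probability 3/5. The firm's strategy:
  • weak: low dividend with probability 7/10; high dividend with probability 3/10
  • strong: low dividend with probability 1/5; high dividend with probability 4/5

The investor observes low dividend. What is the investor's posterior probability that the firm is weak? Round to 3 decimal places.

0.700

Apply Bayes' rule using the sender's strategy as the likelihood.
P(low dividend) = (2/5)·(7/10) + (3/5)·(1/5) = 2/5
P(weak | low dividend) = ((2/5)·(7/10)) / (2/5) = (7/25) / (2/5) = 7/10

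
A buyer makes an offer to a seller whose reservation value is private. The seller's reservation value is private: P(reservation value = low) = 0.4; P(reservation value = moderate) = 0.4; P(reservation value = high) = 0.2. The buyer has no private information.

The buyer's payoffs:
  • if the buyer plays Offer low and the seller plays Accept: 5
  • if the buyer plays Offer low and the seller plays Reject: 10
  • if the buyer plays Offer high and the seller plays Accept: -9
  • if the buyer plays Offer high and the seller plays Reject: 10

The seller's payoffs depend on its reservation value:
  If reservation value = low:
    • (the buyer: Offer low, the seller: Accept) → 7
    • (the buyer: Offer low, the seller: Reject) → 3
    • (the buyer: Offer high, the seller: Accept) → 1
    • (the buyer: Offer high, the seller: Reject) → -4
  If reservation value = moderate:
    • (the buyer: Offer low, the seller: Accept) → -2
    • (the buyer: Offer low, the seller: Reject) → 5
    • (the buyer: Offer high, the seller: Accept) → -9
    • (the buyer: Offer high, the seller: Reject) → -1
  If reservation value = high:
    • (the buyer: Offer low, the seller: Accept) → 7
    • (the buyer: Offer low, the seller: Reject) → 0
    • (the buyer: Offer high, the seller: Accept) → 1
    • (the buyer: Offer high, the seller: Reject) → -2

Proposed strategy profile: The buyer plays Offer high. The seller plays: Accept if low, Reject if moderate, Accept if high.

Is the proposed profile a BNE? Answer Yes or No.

No

A profile is a BNE iff every type of every player is best-responding given beliefs about the other side.
The buyer plays Offer high: E[Offer high] = 0.4·(-9) + 0.4·(10) + 0.2·(-9) = -1.4; E[Offer low] = 7. Not best-responding. ✗
The seller (reservation value low), facing Offer high: Accept gives 1, Reject gives -4. Proposed Accept is best. ✓
The seller (reservation value moderate), facing Offer high: Accept gives -9, Reject gives -1. Proposed Reject is best. ✓
The seller (reservation value high), facing Offer high: Accept gives 1, Reject gives -2. Proposed Accept is best. ✓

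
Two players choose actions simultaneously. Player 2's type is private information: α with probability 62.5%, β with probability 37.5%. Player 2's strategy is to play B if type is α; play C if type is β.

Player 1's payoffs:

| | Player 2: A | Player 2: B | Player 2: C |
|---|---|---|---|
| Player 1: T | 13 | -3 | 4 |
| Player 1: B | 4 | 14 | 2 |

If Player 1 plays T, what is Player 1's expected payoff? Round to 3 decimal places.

-0.375

E[T] = 0.625·(-3) + 0.375·4 = (-1.875) + 1.5 = -0.375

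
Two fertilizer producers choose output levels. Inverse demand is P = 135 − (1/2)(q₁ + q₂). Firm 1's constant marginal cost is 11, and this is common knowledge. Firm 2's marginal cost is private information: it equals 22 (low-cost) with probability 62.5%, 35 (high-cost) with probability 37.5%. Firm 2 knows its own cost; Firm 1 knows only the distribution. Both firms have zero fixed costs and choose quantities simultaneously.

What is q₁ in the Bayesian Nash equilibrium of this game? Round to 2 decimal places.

Type-c best response for Firm 2: q₂(c) = (135 − c) − q₁/2.
Firm 1 maximizes expected profit; its first-order condition is 135 − q₁ − (1/2)E[q₂] − 11 = 0.
Substituting E[q₂] and solving: E[c₂] = 26.875, so q₁ = (135 − 2·11 + 26.875)/(3/2) = 93.25.

93.25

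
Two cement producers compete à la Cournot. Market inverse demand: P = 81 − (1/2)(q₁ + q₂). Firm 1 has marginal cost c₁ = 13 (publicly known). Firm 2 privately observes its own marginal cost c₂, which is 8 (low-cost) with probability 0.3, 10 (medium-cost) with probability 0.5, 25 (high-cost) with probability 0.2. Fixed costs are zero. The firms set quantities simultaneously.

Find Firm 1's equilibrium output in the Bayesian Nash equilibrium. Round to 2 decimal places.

Firm 2 with cost c maximizes (81 − (1/2)(q₁+q₂) − c)·q₂, giving q₂(c) = (81 − c − (1/2)q₁).
E[c₂] = 0.3·8 + 0.5·10 + 0.2·25 = 12.4
Firm 1's FOC against E[q₂] yields q₁ = (81 − 2·13 + E[c₂])/(3/2) = (81 − 26 + 12.4)/(3/2) = 44.9333.

44.93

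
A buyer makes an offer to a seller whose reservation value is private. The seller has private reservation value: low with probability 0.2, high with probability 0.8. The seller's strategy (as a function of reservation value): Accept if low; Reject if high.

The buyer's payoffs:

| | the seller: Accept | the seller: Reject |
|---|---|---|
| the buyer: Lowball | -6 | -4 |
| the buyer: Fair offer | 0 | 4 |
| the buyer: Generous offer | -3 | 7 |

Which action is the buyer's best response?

Compute the buyer's expected payoff for each action, taking the expectation over the seller's type.
E[Lowball] = 0.2·(-6) + 0.8·(-4) = -4.4
E[Fair offer] = 0.2·(0) + 0.8·(4) = 3.2
E[Generous offer] = 0.2·(-3) + 0.8·(7) = 5
Best response: Generous offer (5 is the largest).

Generous offer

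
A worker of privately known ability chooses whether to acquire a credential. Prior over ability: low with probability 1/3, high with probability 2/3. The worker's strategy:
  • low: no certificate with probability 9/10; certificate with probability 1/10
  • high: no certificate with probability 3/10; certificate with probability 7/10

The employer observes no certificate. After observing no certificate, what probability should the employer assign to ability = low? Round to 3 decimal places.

0.600

Apply Bayes' rule using the sender's strategy as the likelihood.
P(no certificate) = (1/3)·(9/10) + (2/3)·(3/10) = 1/2
P(low | no certificate) = ((1/3)·(9/10)) / (1/2) = (3/10) / (1/2) = 3/5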